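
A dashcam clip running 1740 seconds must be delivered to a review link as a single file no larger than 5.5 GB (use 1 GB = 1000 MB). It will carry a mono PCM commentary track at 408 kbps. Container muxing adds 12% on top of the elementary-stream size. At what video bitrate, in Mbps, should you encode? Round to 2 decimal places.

22.17 Mbps

Budget: 5.5 GB = 44000.0 Mb.
Stream payload after overhead: 44000.0 / 1.12 = 39285.7 Mb.
Total bitrate budget: 39285.7 Mb / 1740 s = 22.578 Mbps.
Audio: 408 kbps = 0.408 Mbps.
Video: 22.578 − 0.408 = 22.170 Mbps.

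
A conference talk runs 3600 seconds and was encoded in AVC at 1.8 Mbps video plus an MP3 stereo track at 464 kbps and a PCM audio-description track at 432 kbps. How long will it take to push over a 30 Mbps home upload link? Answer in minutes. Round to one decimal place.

5.4 minutes

Audio total: 464 + 432 = 896 kbps = 0.896 Mbps.
Total bitrate: 2.696 Mbps.
File: 2.696 Mbps × 3600 s = 9705.6 Mb.
At 30 Mbps: 9705.6 / 30 = 323.5 s ≈ 5.39 minutes.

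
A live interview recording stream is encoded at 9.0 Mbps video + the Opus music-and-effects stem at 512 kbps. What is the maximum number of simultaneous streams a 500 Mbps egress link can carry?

Audio: 512 kbps = 0.512 Mbps.
Per-viewer media rate: 9.512 Mbps.
500 Mbps = 500.0 Mbps; 500.0 / 9.512 = 52.57 → 52 viewers.

52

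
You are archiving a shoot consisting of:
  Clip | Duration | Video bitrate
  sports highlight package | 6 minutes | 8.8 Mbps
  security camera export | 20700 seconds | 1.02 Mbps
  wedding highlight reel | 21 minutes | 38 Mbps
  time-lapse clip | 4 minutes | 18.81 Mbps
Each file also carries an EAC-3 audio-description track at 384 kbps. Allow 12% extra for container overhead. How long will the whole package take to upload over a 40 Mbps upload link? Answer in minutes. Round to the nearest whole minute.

40 minutes

Audio: 384 kbps = 0.384 Mbps.
sports highlight package: 9.184 Mbps × 360 s × 1.12 = 3703.0 Mb
security camera export: 1.404 Mbps × 20700 s × 1.12 = 32550.3 Mb
wedding highlight reel: 38.384 Mbps × 1260 s × 1.12 = 54167.5 Mb
time-lapse clip: 19.194 Mbps × 240 s × 1.12 = 5159.3 Mb
Total: 95580.2 Mb = 11947.5 MB.
At 40 Mbps: 95580.2 / 40 = 2390 s ≈ 39.8 minutes.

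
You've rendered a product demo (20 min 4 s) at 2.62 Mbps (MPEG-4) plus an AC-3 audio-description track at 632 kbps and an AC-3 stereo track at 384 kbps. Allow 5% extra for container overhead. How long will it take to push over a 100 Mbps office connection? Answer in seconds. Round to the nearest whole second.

46 seconds

20 min 4 s = 1204 s
Audio total: 632 + 384 = 1016 kbps = 1.016 Mbps.
Total bitrate: 3.636 Mbps.
File: 3.636 Mbps × 1204 s = 4377.7 Mb.
With 5% container overhead: ×1.05. → 4596.6 Mb.
At 100 Mbps: 4596.6 / 100 = 46.0 s ≈ 46 seconds.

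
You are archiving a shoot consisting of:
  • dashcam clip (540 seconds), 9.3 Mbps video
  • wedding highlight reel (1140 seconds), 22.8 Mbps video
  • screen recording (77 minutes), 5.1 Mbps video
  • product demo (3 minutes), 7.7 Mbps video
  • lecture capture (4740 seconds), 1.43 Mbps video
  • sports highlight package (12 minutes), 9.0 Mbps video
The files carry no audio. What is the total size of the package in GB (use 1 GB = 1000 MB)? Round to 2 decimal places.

dashcam clip: 9.300 Mbps × 540 s = 5022.0 Mb
wedding highlight reel: 22.800 Mbps × 1140 s = 25992.0 Mb
screen recording: 5.100 Mbps × 4620 s = 23562.0 Mb
product demo: 7.700 Mbps × 180 s = 1386.0 Mb
lecture capture: 1.430 Mbps × 4740 s = 6778.2 Mb
sports highlight package: 9.000 Mbps × 720 s = 6480.0 Mb
Total: 69220.2 Mb = 8652.5 MB.
= 8.653 GB.

8.65 GB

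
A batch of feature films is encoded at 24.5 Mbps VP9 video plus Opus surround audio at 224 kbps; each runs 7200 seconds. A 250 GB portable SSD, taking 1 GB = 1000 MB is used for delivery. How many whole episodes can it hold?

11

Audio: 224 kbps = 0.224 Mbps.
Total bitrate: 24.724 Mbps.
Per item: 24.724 Mbps × 7200 s = 178,013 Mb = 22,252 MB.
Capacity: 250 GB = 2,000,000 Mb; 11.24 items → 11 complete.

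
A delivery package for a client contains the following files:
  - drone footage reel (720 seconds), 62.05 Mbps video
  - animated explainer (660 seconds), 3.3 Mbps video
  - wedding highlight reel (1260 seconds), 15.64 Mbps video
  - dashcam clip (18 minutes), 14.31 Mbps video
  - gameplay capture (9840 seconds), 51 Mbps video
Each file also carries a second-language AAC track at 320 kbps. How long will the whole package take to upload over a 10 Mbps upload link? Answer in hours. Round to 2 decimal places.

16.34 hours

Audio: 320 kbps = 0.320 Mbps.
drone footage reel: 62.370 Mbps × 720 s = 44906.4 Mb
animated explainer: 3.620 Mbps × 660 s = 2389.2 Mb
wedding highlight reel: 15.960 Mbps × 1260 s = 20109.6 Mb
dashcam clip: 14.630 Mbps × 1080 s = 15800.4 Mb
gameplay capture: 51.320 Mbps × 9840 s = 504988.8 Mb
Total: 588194.4 Mb = 73524.3 MB.
At 10 Mbps: 588194.4 / 10 = 58819 s ≈ 16.3 hours.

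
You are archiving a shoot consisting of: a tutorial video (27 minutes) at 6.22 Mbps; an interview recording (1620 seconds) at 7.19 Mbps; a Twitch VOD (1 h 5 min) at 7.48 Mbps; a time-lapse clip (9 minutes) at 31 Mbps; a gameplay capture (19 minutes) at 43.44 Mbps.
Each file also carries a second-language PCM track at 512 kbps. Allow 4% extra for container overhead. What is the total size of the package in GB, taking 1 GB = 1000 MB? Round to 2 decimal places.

Audio: 512 kbps = 0.512 Mbps.
tutorial video: 6.732 Mbps × 1620 s × 1.04 = 11342.1 Mb
interview recording: 7.702 Mbps × 1620 s × 1.04 = 12976.3 Mb
Twitch VOD: 7.992 Mbps × 3900 s × 1.04 = 32415.6 Mb
time-lapse clip: 31.512 Mbps × 540 s × 1.04 = 17697.1 Mb
gameplay capture: 43.952 Mbps × 1140 s × 1.04 = 52109.5 Mb
Total: 126540.6 Mb = 15817.6 MB.
= 15.82 GB.

15.82 GB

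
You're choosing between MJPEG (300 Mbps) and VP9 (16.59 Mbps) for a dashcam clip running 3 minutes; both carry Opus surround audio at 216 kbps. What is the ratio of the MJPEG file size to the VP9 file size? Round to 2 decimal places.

17.86

3 min = 180 s
Audio: 216 kbps = 0.216 Mbps.
MJPEG: 300.216 Mbps × 180 s = 54038.9 Mb = 6.291 GiB.
VP9: 16.806 Mbps × 180 s = 3025.1 Mb = 0.352 GiB.
Ratio: 6.291 / 0.352 = 17.864.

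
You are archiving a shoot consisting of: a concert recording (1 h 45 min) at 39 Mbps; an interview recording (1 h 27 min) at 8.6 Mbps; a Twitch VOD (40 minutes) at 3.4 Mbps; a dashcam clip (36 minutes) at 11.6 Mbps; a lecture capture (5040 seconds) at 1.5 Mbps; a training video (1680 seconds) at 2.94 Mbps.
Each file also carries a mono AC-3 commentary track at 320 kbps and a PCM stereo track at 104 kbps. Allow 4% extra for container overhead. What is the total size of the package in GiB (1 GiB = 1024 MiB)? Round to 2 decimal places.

Audio total: 320 + 104 = 424 kbps = 0.424 Mbps.
concert recording: 39.424 Mbps × 6300 s × 1.04 = 258306.0 Mb
interview recording: 9.024 Mbps × 5220 s × 1.04 = 48989.5 Mb
Twitch VOD: 3.824 Mbps × 2400 s × 1.04 = 9544.7 Mb
dashcam clip: 12.024 Mbps × 2160 s × 1.04 = 27010.7 Mb
lecture capture: 1.924 Mbps × 5040 s × 1.04 = 10084.8 Mb
training video: 3.364 Mbps × 1680 s × 1.04 = 5877.6 Mb
Total: 359813.4 Mb = 44976.7 MB.
= 41.89 GiB.

41.89 GiB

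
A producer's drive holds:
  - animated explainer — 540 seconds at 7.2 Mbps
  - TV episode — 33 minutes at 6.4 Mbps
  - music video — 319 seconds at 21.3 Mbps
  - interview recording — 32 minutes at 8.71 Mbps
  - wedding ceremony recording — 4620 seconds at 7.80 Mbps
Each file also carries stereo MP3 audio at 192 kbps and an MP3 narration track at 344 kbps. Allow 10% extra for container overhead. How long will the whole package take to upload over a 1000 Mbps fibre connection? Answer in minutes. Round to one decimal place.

Audio total: 192 + 344 = 536 kbps = 0.536 Mbps.
animated explainer: 7.736 Mbps × 540 s × 1.10 = 4595.2 Mb
TV episode: 6.936 Mbps × 1980 s × 1.10 = 15106.6 Mb
music video: 21.836 Mbps × 319 s × 1.10 = 7662.3 Mb
interview recording: 9.246 Mbps × 1920 s × 1.10 = 19527.6 Mb
wedding ceremony recording: 8.336 Mbps × 4620 s × 1.10 = 42363.6 Mb
Total: 89255.1 Mb = 11156.9 MB.
At 1000 Mbps: 89255.1 / 1000 = 89 s ≈ 1.49 minutes.

1.5 minutes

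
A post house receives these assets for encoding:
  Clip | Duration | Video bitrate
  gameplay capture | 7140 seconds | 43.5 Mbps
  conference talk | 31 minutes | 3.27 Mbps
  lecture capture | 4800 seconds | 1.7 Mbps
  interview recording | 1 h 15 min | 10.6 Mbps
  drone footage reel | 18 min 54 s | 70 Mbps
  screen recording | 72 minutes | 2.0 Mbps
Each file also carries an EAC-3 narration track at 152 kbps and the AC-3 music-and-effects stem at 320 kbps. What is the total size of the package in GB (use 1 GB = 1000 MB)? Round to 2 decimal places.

Audio total: 152 + 320 = 472 kbps = 0.472 Mbps.
gameplay capture: 43.972 Mbps × 7140 s = 313960.1 Mb
conference talk: 3.742 Mbps × 1860 s = 6960.1 Mb
lecture capture: 2.172 Mbps × 4800 s = 10425.6 Mb
interview recording: 11.072 Mbps × 4500 s = 49824.0 Mb
drone footage reel: 70.472 Mbps × 1134 s = 79915.2 Mb
screen recording: 2.472 Mbps × 4320 s = 10679.0 Mb
Total: 471764.1 Mb = 58970.5 MB.
= 58.97 GB.

58.97 GB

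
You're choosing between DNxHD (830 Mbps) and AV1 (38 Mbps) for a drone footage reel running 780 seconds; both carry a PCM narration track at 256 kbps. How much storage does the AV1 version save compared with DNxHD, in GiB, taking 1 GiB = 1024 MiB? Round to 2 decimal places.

Audio: 256 kbps = 0.256 Mbps.
DNxHD: 830.256 Mbps × 780 s = 647599.7 Mb = 75.391 GiB.
AV1: 38.256 Mbps × 780 s = 29839.7 Mb = 3.474 GiB.
Saving: 75.391 − 3.474 = 71.917 GiB.

71.92 GiB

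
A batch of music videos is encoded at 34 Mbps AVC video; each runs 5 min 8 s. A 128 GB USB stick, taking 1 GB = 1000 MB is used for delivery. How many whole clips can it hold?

97

5 min 8 s = 308 s
Per item: 34.000 Mbps × 308 s = 10,472 Mb = 1,309 MB.
Capacity: 128 GB = 1,024,000 Mb; 97.78 items → 97 complete.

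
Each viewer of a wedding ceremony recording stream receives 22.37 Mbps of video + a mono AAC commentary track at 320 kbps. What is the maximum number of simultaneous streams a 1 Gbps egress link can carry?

44

Audio: 320 kbps = 0.320 Mbps.
Per-viewer media rate: 22.690 Mbps.
1 Gbps = 1,000 Mbps; 1,000 / 22.690 = 44.07 → 44 viewers.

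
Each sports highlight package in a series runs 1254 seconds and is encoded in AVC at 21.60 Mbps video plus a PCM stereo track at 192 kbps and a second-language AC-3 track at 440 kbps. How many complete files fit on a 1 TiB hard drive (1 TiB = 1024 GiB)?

315

Audio total: 192 + 440 = 632 kbps = 0.632 Mbps.
Total bitrate: 22.232 Mbps.
Per item: 22.232 Mbps × 1254 s = 27,879 Mb = 3,485 MB.
Capacity: 1 TiB = 8,796,093 Mb; 315.51 items → 315 complete.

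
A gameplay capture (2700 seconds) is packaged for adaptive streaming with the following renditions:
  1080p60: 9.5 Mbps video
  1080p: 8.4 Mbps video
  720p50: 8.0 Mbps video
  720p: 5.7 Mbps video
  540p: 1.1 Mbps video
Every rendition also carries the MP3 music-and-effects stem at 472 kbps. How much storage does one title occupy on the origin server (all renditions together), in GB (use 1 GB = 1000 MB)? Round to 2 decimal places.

Audio: 472 kbps = 0.472 Mbps.
Sum of rendition bitrates: (9.5+0.472) + (8.4+0.472) + (8.0+0.472) + (5.7+0.472) + (1.1+0.472) = 35.060 Mbps.
× 2700 s = 94,662 Mb = 11,833 MB = 11.83 GB.

11.83 GB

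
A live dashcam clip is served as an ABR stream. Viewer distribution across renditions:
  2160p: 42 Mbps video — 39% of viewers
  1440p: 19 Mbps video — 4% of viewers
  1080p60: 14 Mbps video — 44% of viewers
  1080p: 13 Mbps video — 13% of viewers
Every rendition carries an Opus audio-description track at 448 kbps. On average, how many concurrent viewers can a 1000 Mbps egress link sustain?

39

Audio: 448 kbps = 0.448 Mbps.
Average per-viewer bitrate: 0.39×42.448 + 0.04×19.448 + 0.44×14.448 + 0.13×13.448 = 25.438 Mbps.
1000 Mbps = 1,000 Mbps; 1,000 / 25.438 = 39.31 → 39.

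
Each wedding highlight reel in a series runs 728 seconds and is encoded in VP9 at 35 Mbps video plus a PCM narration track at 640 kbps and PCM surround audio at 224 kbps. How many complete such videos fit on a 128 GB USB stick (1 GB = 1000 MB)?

39

Audio total: 640 + 224 = 864 kbps = 0.864 Mbps.
Total bitrate: 35.864 Mbps.
Per item: 35.864 Mbps × 728 s = 26,109 Mb = 3,264 MB.
Capacity: 128 GB = 1,024,000 Mb; 39.22 items → 39 complete.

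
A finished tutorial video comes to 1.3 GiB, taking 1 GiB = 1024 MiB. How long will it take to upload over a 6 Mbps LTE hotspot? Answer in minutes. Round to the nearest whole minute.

File: 1.3 GiB = 11166.9 Mb.
At 6 Mbps: 11166.9 / 6 = 1861.2 s ≈ 31 minutes.

31 minutes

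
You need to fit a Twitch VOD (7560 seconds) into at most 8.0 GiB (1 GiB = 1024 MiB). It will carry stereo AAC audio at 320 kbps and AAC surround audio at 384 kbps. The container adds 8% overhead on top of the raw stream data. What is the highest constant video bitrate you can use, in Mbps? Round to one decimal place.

7.7 Mbps

Budget: 8.0 GiB = 68719.5 Mb.
Stream payload after overhead: 68719.5 / 1.08 = 63629.1 Mb.
Total bitrate budget: 63629.1 Mb / 7560 s = 8.417 Mbps.
Audio total: 320 + 384 = 704 kbps = 0.704 Mbps.
Video: 8.417 − 0.704 = 7.713 Mbps.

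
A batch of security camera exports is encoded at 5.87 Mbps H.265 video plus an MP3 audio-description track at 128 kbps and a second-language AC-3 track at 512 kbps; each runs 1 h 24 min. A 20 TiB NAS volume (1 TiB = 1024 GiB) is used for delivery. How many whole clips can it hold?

1 h 24 min = 84 min = 5040 s
Audio total: 128 + 512 = 640 kbps = 0.640 Mbps.
Total bitrate: 6.510 Mbps.
Per item: 6.510 Mbps × 5040 s = 32,810 Mb = 4,101 MB.
Capacity: 20 TiB = 175,921,860 Mb; 5361.77 items → 5361 complete.

5361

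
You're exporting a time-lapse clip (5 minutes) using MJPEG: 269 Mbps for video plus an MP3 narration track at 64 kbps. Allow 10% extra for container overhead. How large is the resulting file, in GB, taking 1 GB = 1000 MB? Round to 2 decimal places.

5 min = 300 s
Audio: 64 kbps = 0.064 Mbps.
Total bitrate: 269 + 0.064 = 269.064 Mbps.
Stream data: 269.064 Mbps × 300 s = 80719.2 Mb.
With 10% container overhead: ×1.10.
88,791 Mb ÷ 8 = 11,099 MB → 11.10 GB.

11.10 GB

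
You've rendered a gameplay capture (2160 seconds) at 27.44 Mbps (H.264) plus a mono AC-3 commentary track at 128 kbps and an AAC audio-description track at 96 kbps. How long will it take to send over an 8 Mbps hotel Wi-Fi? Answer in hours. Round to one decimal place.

2.1 hours

Audio total: 128 + 96 = 224 kbps = 0.224 Mbps.
Total bitrate: 27.664 Mbps.
File: 27.664 Mbps × 2160 s = 59754.2 Mb.
At 8 Mbps: 59754.2 / 8 = 7469.3 s ≈ 2.07 hours.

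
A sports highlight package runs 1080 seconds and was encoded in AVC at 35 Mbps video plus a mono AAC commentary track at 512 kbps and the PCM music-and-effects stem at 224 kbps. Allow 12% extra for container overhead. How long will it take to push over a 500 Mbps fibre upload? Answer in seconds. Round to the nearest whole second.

Audio total: 512 + 224 = 736 kbps = 0.736 Mbps.
Total bitrate: 35.736 Mbps.
File: 35.736 Mbps × 1080 s = 38594.9 Mb.
With 12% container overhead: ×1.12. → 43226.3 Mb.
At 500 Mbps: 43226.3 / 500 = 86.5 s ≈ 86.5 seconds.

86 seconds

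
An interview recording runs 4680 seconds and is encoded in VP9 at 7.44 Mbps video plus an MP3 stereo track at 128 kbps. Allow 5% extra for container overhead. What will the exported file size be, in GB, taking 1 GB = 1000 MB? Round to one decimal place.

Audio: 128 kbps = 0.128 Mbps.
Total bitrate: 7.44 + 0.128 = 7.568 Mbps.
Stream data: 7.568 Mbps × 4680 s = 35418.2 Mb.
With 5% container overhead: ×1.05.
37,189 Mb ÷ 8 = 4,649 MB → 4.649 GB.

4.6 GB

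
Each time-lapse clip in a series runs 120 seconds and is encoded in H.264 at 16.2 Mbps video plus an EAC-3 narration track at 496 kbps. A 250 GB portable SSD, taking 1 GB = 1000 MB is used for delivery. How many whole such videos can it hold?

Audio: 496 kbps = 0.496 Mbps.
Total bitrate: 16.696 Mbps.
Per item: 16.696 Mbps × 120 s = 2,004 Mb = 250.4 MB.
Capacity: 250 GB = 2,000,000 Mb; 998.24 items → 998 complete.

998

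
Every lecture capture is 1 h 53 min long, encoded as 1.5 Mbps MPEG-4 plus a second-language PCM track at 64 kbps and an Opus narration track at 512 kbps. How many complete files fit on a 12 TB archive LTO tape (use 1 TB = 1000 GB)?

1 h 53 min = 113 min = 6780 s
Audio total: 64 + 512 = 576 kbps = 0.576 Mbps.
Total bitrate: 2.076 Mbps.
Per item: 2.076 Mbps × 6780 s = 14,075 Mb = 1,759 MB.
Capacity: 12 TB = 96,000,000 Mb; 6820.47 items → 6820 complete.

6820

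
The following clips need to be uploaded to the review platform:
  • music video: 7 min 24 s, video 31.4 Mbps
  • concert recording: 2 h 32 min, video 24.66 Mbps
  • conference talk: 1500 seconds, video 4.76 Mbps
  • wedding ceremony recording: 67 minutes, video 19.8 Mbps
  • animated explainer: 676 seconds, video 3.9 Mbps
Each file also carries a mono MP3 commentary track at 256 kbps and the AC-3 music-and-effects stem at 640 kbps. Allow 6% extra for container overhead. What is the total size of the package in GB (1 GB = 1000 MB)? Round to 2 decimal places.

45.36 GB

Audio total: 256 + 640 = 896 kbps = 0.896 Mbps.
music video: 32.296 Mbps × 444 s × 1.06 = 15199.8 Mb
concert recording: 25.556 Mbps × 9120 s × 1.06 = 247055.0 Mb
conference talk: 5.656 Mbps × 1500 s × 1.06 = 8993.0 Mb
wedding ceremony recording: 20.696 Mbps × 4020 s × 1.06 = 88189.8 Mb
animated explainer: 4.796 Mbps × 676 s × 1.06 = 3436.6 Mb
Total: 362874.2 Mb = 45359.3 MB.
= 45.36 GB.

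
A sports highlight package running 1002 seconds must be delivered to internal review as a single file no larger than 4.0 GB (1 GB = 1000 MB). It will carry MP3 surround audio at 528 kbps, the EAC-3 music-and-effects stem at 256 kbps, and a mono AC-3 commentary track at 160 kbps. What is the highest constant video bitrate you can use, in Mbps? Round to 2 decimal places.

30.99 Mbps

Budget: 4.0 GB = 32000.0 Mb.
Total bitrate budget: 32000.0 Mb / 1002 s = 31.936 Mbps.
Audio total: 528 + 256 + 160 = 944 kbps = 0.944 Mbps.
Video: 31.936 − 0.944 = 30.992 Mbps.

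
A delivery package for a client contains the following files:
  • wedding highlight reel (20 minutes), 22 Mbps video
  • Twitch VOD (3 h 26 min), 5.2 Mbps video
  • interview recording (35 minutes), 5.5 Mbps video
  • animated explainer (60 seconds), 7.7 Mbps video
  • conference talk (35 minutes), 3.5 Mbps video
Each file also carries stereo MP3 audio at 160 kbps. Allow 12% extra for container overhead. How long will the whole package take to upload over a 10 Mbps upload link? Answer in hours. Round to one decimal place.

3.5 hours

Audio: 160 kbps = 0.160 Mbps.
wedding highlight reel: 22.160 Mbps × 1200 s × 1.12 = 29783.0 Mb
Twitch VOD: 5.360 Mbps × 12360 s × 1.12 = 74199.6 Mb
interview recording: 5.660 Mbps × 2100 s × 1.12 = 13312.3 Mb
animated explainer: 7.860 Mbps × 60 s × 1.12 = 528.2 Mb
conference talk: 3.660 Mbps × 2100 s × 1.12 = 8608.3 Mb
Total: 126431.4 Mb = 15803.9 MB.
At 10 Mbps: 126431.4 / 10 = 12643 s ≈ 3.51 hours.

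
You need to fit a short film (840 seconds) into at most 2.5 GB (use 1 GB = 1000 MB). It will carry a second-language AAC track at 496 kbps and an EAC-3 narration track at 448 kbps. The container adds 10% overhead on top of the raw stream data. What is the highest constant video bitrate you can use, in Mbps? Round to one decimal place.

Budget: 2.5 GB = 20000.0 Mb.
Stream payload after overhead: 20000.0 / 1.10 = 18181.8 Mb.
Total bitrate budget: 18181.8 Mb / 840 s = 21.645 Mbps.
Audio total: 496 + 448 = 944 kbps = 0.944 Mbps.
Video: 21.645 − 0.944 = 20.701 Mbps.

20.7 Mbps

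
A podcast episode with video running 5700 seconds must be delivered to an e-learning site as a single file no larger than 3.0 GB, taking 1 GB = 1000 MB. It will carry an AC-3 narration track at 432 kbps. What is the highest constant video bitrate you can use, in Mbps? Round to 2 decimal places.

3.78 Mbps

Budget: 3.0 GB = 24000.0 Mb.
Total bitrate budget: 24000.0 Mb / 5700 s = 4.211 Mbps.
Audio: 432 kbps = 0.432 Mbps.
Video: 4.211 − 0.432 = 3.779 Mbps.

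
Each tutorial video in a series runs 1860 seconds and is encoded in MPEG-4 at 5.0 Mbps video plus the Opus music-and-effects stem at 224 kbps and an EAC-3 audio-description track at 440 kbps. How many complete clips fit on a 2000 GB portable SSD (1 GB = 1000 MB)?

Audio total: 224 + 440 = 664 kbps = 0.664 Mbps.
Total bitrate: 5.664 Mbps.
Per item: 5.664 Mbps × 1860 s = 10,535 Mb = 1,317 MB.
Capacity: 2000 GB = 16,000,000 Mb; 1518.74 items → 1518 complete.

1518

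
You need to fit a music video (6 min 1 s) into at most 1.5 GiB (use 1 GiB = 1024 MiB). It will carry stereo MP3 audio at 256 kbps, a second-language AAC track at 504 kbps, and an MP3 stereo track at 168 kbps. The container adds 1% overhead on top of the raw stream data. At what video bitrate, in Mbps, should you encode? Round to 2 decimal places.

Budget: 1.5 GiB = 12884.9 Mb.
Stream payload after overhead: 12884.9 / 1.01 = 12757.3 Mb.
6 min 1 s = 361 s
Total bitrate budget: 12757.3 Mb / 361 s = 35.339 Mbps.
Audio total: 256 + 504 + 168 = 928 kbps = 0.928 Mbps.
Video: 35.339 − 0.928 = 34.411 Mbps.

34.41 Mbps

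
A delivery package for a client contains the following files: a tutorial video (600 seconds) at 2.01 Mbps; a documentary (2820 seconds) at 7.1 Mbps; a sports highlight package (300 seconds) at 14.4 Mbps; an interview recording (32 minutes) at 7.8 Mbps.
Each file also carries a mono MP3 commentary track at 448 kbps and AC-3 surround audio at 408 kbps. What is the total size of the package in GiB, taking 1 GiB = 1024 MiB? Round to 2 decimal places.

5.28 GiB

Audio total: 448 + 408 = 856 kbps = 0.856 Mbps.
tutorial video: 2.866 Mbps × 600 s = 1719.6 Mb
documentary: 7.956 Mbps × 2820 s = 22435.9 Mb
sports highlight package: 15.256 Mbps × 300 s = 4576.8 Mb
interview recording: 8.656 Mbps × 1920 s = 16619.5 Mb
Total: 45351.8 Mb = 5669.0 MB.
= 5.280 GiB.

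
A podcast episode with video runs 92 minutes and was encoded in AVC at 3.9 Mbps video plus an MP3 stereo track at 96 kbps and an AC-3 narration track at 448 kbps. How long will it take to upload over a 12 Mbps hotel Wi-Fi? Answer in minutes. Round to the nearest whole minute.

34 minutes

92 min = 5520 s
Audio total: 96 + 448 = 544 kbps = 0.544 Mbps.
Total bitrate: 4.444 Mbps.
File: 4.444 Mbps × 5520 s = 24530.9 Mb.
At 12 Mbps: 24530.9 / 12 = 2044.2 s ≈ 34.1 minutes.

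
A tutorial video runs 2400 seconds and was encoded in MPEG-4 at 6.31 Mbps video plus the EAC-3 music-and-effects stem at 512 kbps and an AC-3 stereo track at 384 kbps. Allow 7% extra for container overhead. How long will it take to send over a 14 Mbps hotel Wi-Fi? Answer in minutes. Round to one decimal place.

Audio total: 512 + 384 = 896 kbps = 0.896 Mbps.
Total bitrate: 7.206 Mbps.
File: 7.206 Mbps × 2400 s = 17294.4 Mb.
With 7% container overhead: ×1.07. → 18505.0 Mb.
At 14 Mbps: 18505.0 / 14 = 1321.8 s ≈ 22 minutes.

22.0 minutes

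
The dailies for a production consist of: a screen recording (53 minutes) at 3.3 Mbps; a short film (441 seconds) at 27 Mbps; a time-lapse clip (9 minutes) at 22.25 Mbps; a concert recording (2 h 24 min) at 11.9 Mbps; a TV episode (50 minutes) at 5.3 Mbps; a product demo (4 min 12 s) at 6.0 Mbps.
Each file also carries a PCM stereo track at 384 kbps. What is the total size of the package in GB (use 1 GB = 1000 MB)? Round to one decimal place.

20.1 GB

Audio: 384 kbps = 0.384 Mbps.
screen recording: 3.684 Mbps × 3180 s = 11715.1 Mb
short film: 27.384 Mbps × 441 s = 12076.3 Mb
time-lapse clip: 22.634 Mbps × 540 s = 12222.4 Mb
concert recording: 12.284 Mbps × 8640 s = 106133.8 Mb
TV episode: 5.684 Mbps × 3000 s = 17052.0 Mb
product demo: 6.384 Mbps × 252 s = 1608.8 Mb
Total: 160808.4 Mb = 20101.0 MB.
= 20.10 GB.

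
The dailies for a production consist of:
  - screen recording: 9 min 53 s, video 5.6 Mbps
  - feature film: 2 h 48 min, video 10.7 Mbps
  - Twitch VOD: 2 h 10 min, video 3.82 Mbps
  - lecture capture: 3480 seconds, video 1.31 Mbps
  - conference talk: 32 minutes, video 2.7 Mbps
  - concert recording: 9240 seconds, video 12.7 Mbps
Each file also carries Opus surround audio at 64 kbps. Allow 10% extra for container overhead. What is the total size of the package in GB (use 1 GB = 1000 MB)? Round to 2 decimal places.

37.15 GB

Audio: 64 kbps = 0.064 Mbps.
screen recording: 5.664 Mbps × 593 s × 1.10 = 3694.6 Mb
feature film: 10.764 Mbps × 10080 s × 1.10 = 119351.2 Mb
Twitch VOD: 3.884 Mbps × 7800 s × 1.10 = 33324.7 Mb
lecture capture: 1.374 Mbps × 3480 s × 1.10 = 5259.7 Mb
conference talk: 2.764 Mbps × 1920 s × 1.10 = 5837.6 Mb
concert recording: 12.764 Mbps × 9240 s × 1.10 = 129733.3 Mb
Total: 297201.1 Mb = 37150.1 MB.
= 37.15 GB.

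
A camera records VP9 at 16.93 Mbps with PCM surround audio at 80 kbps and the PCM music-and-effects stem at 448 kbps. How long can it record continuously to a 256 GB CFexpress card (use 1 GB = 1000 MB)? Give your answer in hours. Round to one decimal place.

Audio total: 80 + 448 = 528 kbps = 0.528 Mbps.
Total bitrate: 16.93 + 0.528 = 17.458 Mbps.
Capacity: 256 GB = 2,048,000 Mb.
Recording time: 2,048,000 / 17.458 = 117,310 s ≈ 32.6 hours.

32.6 hours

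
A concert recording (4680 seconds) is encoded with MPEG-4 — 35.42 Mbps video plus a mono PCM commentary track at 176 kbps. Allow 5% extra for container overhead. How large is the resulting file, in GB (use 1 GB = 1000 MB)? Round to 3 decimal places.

Audio: 176 kbps = 0.176 Mbps.
Total bitrate: 35.42 + 0.176 = 35.596 Mbps.
Stream data: 35.596 Mbps × 4680 s = 166589.3 Mb.
With 5% container overhead: ×1.05.
174,919 Mb ÷ 8 = 21,865 MB → 21.86 GB.

21.865 GB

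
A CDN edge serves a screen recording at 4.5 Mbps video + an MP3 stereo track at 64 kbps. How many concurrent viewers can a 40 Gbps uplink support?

8764

Audio: 64 kbps = 0.064 Mbps.
Per-viewer media rate: 4.564 Mbps.
40 Gbps = 40,000 Mbps; 40,000 / 4.564 = 8764.24 → 8764 viewers.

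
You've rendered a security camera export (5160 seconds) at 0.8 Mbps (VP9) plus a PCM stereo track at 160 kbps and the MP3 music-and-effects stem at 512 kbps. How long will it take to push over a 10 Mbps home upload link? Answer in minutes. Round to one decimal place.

12.7 minutes

Audio total: 160 + 512 = 672 kbps = 0.672 Mbps.
Total bitrate: 1.472 Mbps.
File: 1.472 Mbps × 5160 s = 7595.5 Mb.
At 10 Mbps: 7595.5 / 10 = 759.6 s ≈ 12.7 minutes.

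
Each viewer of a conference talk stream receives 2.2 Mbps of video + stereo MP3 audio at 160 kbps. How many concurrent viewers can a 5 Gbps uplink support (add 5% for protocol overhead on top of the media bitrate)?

Audio: 160 kbps = 0.160 Mbps.
Per-viewer media rate: 2.360 Mbps.
On the wire with 5% overhead: 2.478 Mbps.
5 Gbps = 5,000 Mbps; 5,000 / 2.478 = 2017.76 → 2017 viewers.

2017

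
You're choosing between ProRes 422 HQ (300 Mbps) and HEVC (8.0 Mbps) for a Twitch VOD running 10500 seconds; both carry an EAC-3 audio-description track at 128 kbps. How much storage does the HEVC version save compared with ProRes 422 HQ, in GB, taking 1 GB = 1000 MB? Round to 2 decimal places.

Audio: 128 kbps = 0.128 Mbps.
ProRes 422 HQ: 300.128 Mbps × 10500 s = 3151344.0 Mb = 393.918 GB.
HEVC: 8.128 Mbps × 10500 s = 85344.0 Mb = 10.668 GB.
Saving: 393.918 − 10.668 = 383.250 GB.

383.25 GB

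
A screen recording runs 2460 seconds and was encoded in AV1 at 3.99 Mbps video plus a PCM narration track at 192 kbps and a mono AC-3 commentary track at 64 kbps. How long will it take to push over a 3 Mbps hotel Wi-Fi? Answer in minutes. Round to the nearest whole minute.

58 minutes

Audio total: 192 + 64 = 256 kbps = 0.256 Mbps.
Total bitrate: 4.246 Mbps.
File: 4.246 Mbps × 2460 s = 10445.2 Mb.
At 3 Mbps: 10445.2 / 3 = 3481.7 s ≈ 58 minutes.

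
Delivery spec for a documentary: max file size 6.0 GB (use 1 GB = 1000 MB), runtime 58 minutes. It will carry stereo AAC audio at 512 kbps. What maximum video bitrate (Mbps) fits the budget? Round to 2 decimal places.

13.28 Mbps

Budget: 6.0 GB = 48000.0 Mb.
58 min = 3480 s
Total bitrate budget: 48000.0 Mb / 3480 s = 13.793 Mbps.
Audio: 512 kbps = 0.512 Mbps.
Video: 13.793 − 0.512 = 13.281 Mbps.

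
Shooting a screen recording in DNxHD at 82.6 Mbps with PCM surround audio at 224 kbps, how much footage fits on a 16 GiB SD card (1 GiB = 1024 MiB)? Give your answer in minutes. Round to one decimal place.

27.7 minutes

Audio: 224 kbps = 0.224 Mbps.
Total bitrate: 82.6 + 0.224 = 82.824 Mbps.
Capacity: 16 GiB = 137,439 Mb.
Recording time: 137,439 / 82.824 = 1,659 s ≈ 27.7 minutes.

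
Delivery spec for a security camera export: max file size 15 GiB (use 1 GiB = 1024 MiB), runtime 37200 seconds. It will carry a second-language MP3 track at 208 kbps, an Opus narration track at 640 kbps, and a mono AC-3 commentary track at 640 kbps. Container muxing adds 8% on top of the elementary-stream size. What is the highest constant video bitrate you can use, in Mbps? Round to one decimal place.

Budget: 15 GiB = 128849.0 Mb.
Stream payload after overhead: 128849.0 / 1.08 = 119304.6 Mb.
Total bitrate budget: 119304.6 Mb / 37200 s = 3.207 Mbps.
Audio total: 208 + 640 + 640 = 1488 kbps = 1.488 Mbps.
Video: 3.207 − 1.488 = 1.719 Mbps.

1.7 Mbps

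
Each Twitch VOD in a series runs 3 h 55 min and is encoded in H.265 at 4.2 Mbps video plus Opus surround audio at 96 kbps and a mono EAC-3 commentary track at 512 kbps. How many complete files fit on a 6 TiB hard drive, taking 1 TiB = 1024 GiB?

778

3 h 55 min = 235 min = 14100 s
Audio total: 96 + 512 = 608 kbps = 0.608 Mbps.
Total bitrate: 4.808 Mbps.
Per item: 4.808 Mbps × 14100 s = 67,793 Mb = 8,474 MB.
Capacity: 6 TiB = 52,776,558 Mb; 778.50 items → 778 complete.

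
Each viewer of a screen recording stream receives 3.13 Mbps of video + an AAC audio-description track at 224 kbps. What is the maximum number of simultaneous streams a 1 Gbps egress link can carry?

298

Audio: 224 kbps = 0.224 Mbps.
Per-viewer media rate: 3.354 Mbps.
1 Gbps = 1,000 Mbps; 1,000 / 3.354 = 298.15 → 298 viewers.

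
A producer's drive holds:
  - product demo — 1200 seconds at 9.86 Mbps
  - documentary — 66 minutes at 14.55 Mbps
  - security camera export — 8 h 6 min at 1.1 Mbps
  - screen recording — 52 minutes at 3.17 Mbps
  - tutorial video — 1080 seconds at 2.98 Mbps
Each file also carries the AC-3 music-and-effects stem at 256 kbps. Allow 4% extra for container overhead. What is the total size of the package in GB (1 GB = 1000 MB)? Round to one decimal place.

Audio: 256 kbps = 0.256 Mbps.
product demo: 10.116 Mbps × 1200 s × 1.04 = 12624.8 Mb
documentary: 14.806 Mbps × 3960 s × 1.04 = 60977.0 Mb
security camera export: 1.356 Mbps × 29160 s × 1.04 = 41122.6 Mb
screen recording: 3.426 Mbps × 3120 s × 1.04 = 11116.7 Mb
tutorial video: 3.236 Mbps × 1080 s × 1.04 = 3634.7 Mb
Total: 129475.8 Mb = 16184.5 MB.
= 16.18 GB.

16.2 GB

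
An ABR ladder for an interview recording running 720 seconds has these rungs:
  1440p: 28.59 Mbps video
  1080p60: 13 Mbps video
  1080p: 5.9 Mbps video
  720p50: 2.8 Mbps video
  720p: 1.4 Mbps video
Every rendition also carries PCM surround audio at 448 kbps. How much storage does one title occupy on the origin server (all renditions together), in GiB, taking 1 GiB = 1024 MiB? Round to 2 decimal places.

4.52 GiB

Audio: 448 kbps = 0.448 Mbps.
Sum of rendition bitrates: (28.59+0.448) + (13+0.448) + (5.9+0.448) + (2.8+0.448) + (1.4+0.448) = 53.930 Mbps.
× 720 s = 38,830 Mb = 4,854 MB = 4.520 GiB.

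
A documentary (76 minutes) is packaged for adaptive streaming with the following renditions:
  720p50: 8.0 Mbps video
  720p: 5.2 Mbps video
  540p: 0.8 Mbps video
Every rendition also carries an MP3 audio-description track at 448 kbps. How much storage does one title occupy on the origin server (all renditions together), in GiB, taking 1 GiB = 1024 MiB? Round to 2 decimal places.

76 min = 4560 s
Audio: 448 kbps = 0.448 Mbps.
Sum of rendition bitrates: (8.0+0.448) + (5.2+0.448) + (0.8+0.448) = 15.344 Mbps.
× 4560 s = 69,969 Mb = 8,746 MB = 8.145 GiB.

8.15 GiB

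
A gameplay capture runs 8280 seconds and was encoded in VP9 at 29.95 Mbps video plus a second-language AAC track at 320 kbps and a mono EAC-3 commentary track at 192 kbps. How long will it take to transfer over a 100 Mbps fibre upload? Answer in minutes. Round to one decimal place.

Audio total: 320 + 192 = 512 kbps = 0.512 Mbps.
Total bitrate: 30.462 Mbps.
File: 30.462 Mbps × 8280 s = 252225.4 Mb.
At 100 Mbps: 252225.4 / 100 = 2522.3 s ≈ 42 minutes.

42.0 minutes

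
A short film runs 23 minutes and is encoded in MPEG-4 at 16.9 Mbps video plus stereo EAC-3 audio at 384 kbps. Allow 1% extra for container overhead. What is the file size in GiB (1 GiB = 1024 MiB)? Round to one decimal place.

2.8 GiB

23 min = 1380 s
Audio: 384 kbps = 0.384 Mbps.
Total bitrate: 16.9 + 0.384 = 17.284 Mbps.
Stream data: 17.284 Mbps × 1380 s = 23851.9 Mb.
With 1% container overhead: ×1.01.
24,090 Mb = 3,011,304,900 bytes ÷ 1,073,741,824 = 2.804 GiB.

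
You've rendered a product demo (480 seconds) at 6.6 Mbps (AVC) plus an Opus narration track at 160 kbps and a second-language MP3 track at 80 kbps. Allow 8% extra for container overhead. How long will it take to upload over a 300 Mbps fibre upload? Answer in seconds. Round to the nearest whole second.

12 seconds

Audio total: 160 + 80 = 240 kbps = 0.240 Mbps.
Total bitrate: 6.840 Mbps.
File: 6.840 Mbps × 480 s = 3283.2 Mb.
With 8% container overhead: ×1.08. → 3545.9 Mb.
At 300 Mbps: 3545.9 / 300 = 11.8 s ≈ 11.8 seconds.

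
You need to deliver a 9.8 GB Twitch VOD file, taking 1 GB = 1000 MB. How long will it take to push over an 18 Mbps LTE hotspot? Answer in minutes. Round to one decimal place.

72.6 minutes

File: 9.8 GB = 78400.0 Mb.
At 18 Mbps: 78400.0 / 18 = 4355.6 s ≈ 72.6 minutes.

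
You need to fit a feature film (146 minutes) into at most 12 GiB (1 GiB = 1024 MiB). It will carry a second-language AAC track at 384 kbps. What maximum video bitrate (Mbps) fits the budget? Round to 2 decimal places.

Budget: 12 GiB = 103079.2 Mb.
146 min = 8760 s
Total bitrate budget: 103079.2 Mb / 8760 s = 11.767 Mbps.
Audio: 384 kbps = 0.384 Mbps.
Video: 11.767 − 0.384 = 11.383 Mbps.

11.38 Mbps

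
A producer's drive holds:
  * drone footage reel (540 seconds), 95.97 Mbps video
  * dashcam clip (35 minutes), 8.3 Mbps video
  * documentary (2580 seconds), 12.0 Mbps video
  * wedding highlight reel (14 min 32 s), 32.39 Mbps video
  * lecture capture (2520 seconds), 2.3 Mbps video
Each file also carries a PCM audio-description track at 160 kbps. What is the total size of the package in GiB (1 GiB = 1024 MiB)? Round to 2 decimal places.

15.79 GiB

Audio: 160 kbps = 0.160 Mbps.
drone footage reel: 96.130 Mbps × 540 s = 51910.2 Mb
dashcam clip: 8.460 Mbps × 2100 s = 17766.0 Mb
documentary: 12.160 Mbps × 2580 s = 31372.8 Mb
wedding highlight reel: 32.550 Mbps × 872 s = 28383.6 Mb
lecture capture: 2.460 Mbps × 2520 s = 6199.2 Mb
Total: 135631.8 Mb = 16954.0 MB.
= 15.79 GiB.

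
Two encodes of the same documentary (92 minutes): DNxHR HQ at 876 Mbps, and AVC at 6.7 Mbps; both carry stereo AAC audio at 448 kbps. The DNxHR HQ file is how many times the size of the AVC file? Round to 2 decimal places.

122.61

92 min = 5520 s
Audio: 448 kbps = 0.448 Mbps.
DNxHR HQ: 876.448 Mbps × 5520 s = 4837993.0 Mb = 604.749 GB.
AVC: 7.148 Mbps × 5520 s = 39457.0 Mb = 4.932 GB.
Ratio: 604.749 / 4.932 = 122.614.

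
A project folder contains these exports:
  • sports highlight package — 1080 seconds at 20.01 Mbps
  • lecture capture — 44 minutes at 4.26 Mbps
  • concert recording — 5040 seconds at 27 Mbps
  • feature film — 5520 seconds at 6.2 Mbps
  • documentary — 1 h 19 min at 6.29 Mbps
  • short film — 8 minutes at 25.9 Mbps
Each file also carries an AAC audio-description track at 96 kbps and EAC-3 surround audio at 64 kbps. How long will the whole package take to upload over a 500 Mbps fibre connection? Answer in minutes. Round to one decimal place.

8.3 minutes

Audio total: 96 + 64 = 160 kbps = 0.160 Mbps.
sports highlight package: 20.170 Mbps × 1080 s = 21783.6 Mb
lecture capture: 4.420 Mbps × 2640 s = 11668.8 Mb
concert recording: 27.160 Mbps × 5040 s = 136886.4 Mb
feature film: 6.360 Mbps × 5520 s = 35107.2 Mb
documentary: 6.450 Mbps × 4740 s = 30573.0 Mb
short film: 26.060 Mbps × 480 s = 12508.8 Mb
Total: 248527.8 Mb = 31066.0 MB.
At 500 Mbps: 248527.8 / 500 = 497 s ≈ 8.28 minutes.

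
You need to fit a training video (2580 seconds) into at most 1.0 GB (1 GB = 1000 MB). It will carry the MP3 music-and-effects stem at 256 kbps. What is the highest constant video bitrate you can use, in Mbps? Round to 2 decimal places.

Budget: 1.0 GB = 8000.0 Mb.
Total bitrate budget: 8000.0 Mb / 2580 s = 3.101 Mbps.
Audio: 256 kbps = 0.256 Mbps.
Video: 3.101 − 0.256 = 2.845 Mbps.

2.84 Mbps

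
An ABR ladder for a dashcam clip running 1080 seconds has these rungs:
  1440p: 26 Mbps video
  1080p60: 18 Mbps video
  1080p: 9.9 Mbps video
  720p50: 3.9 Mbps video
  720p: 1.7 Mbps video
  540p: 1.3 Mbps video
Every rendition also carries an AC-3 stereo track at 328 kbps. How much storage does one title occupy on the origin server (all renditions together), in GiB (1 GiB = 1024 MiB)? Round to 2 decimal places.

Audio: 328 kbps = 0.328 Mbps.
Sum of rendition bitrates: (26+0.328) + (18+0.328) + (9.9+0.328) + (3.9+0.328) + (1.7+0.328) + (1.3+0.328) = 62.768 Mbps.
× 1080 s = 67,789 Mb = 8,474 MB = 7.892 GiB.

7.89 GiB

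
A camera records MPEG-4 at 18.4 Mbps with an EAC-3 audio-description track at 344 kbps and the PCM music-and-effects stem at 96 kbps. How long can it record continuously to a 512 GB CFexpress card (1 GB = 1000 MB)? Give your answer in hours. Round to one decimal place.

60.4 hours

Audio total: 344 + 96 = 440 kbps = 0.440 Mbps.
Total bitrate: 18.4 + 0.440 = 18.840 Mbps.
Capacity: 512 GB = 4,096,000 Mb.
Recording time: 4,096,000 / 18.840 = 217,410 s ≈ 60.4 hours.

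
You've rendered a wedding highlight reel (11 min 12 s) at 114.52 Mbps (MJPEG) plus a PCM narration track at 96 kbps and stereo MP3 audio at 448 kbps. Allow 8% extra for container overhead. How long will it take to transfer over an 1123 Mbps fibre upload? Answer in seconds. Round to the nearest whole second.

74 seconds

11 min 12 s = 672 s
Audio total: 96 + 448 = 544 kbps = 0.544 Mbps.
Total bitrate: 115.064 Mbps.
File: 115.064 Mbps × 672 s = 77323.0 Mb.
With 8% container overhead: ×1.08. → 83508.8 Mb.
At 1123 Mbps: 83508.8 / 1123 = 74.4 s ≈ 74.4 seconds.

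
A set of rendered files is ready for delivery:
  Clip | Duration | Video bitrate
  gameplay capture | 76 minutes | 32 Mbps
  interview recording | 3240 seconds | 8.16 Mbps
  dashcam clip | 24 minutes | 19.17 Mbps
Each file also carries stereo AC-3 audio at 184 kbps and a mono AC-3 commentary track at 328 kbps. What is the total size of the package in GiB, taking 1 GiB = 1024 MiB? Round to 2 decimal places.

Audio total: 184 + 328 = 512 kbps = 0.512 Mbps.
gameplay capture: 32.512 Mbps × 4560 s = 148254.7 Mb
interview recording: 8.672 Mbps × 3240 s = 28097.3 Mb
dashcam clip: 19.682 Mbps × 1440 s = 28342.1 Mb
Total: 204694.1 Mb = 25586.8 MB.
= 23.83 GiB.

23.83 GiB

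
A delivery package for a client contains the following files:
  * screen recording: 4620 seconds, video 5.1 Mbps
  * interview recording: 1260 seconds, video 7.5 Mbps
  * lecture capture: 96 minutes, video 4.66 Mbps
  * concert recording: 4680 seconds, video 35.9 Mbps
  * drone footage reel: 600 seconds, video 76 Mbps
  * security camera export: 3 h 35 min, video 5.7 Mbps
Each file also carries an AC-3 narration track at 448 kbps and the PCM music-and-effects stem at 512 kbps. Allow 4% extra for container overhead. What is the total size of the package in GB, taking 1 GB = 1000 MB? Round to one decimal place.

Audio total: 448 + 512 = 960 kbps = 0.960 Mbps.
screen recording: 6.060 Mbps × 4620 s × 1.04 = 29117.1 Mb
interview recording: 8.460 Mbps × 1260 s × 1.04 = 11086.0 Mb
lecture capture: 5.620 Mbps × 5760 s × 1.04 = 33666.0 Mb
concert recording: 36.860 Mbps × 4680 s × 1.04 = 179405.0 Mb
drone footage reel: 76.960 Mbps × 600 s × 1.04 = 48023.0 Mb
security camera export: 6.660 Mbps × 12900 s × 1.04 = 89350.6 Mb
Total: 390647.7 Mb = 48831.0 MB.
= 48.83 GB.

48.8 GB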